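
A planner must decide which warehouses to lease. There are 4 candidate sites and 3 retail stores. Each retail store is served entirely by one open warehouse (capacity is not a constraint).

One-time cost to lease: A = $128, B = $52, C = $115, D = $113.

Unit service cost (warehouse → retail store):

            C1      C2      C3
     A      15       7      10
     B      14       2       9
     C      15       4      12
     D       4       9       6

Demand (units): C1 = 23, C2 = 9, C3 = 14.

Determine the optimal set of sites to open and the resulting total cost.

Open B and D; minimum total cost 359.

For any fixed open set, each retail store goes to its cheapest open site; total = fixed + service.
{B, D}: C1→D 4·23=92, C2→B 2·9=18, C3→D 6·14=84. Service 194; fixed 165; total 359.
{D}: service 257 + fixed 113 = 370
{C, D}: service 212 + fixed 228 = 440
{A, B, C, D}: service 194 + fixed 408 = 602
(All 15 nonempty subsets were checked; B and D is lowest.)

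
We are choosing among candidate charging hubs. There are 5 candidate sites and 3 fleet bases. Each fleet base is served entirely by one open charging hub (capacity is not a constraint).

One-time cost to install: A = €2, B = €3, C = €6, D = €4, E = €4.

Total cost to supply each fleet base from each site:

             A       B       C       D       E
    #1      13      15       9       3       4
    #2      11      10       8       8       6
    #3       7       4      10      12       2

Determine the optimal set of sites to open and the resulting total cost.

For any fixed open set, each fleet base goes to its cheapest open site; total = fixed + service.
{E}: #1→E 4, #2→E 6, #3→E 2. Service 12; fixed 4; total 16.
{A, E}: #1→E 4, #2→E 6, #3→E 2. Service 12; fixed 6; total 18.
{B, E}: service 12 + fixed 7 = 19
{A, B, C, D, E}: service 11 + fixed 19 = 30
No other subset beats 16.

Open E only; minimum total cost 16.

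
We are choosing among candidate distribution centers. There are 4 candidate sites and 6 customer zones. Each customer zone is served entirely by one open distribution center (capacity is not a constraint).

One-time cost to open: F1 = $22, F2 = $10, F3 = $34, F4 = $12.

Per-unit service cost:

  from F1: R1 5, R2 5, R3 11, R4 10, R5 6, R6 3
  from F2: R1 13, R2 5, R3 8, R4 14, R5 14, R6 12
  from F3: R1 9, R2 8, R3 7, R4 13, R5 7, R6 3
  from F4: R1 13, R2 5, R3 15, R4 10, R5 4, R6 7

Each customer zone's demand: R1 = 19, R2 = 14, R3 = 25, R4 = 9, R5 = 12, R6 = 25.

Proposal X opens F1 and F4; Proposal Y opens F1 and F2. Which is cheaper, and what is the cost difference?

Proposal Y is cheaper by 53.

Proposal X: {F1, F4}: R1→F1 5·19=95, R2→F1 5·14=70, R3→F1 11·25=275, R4→F1 10·9=90, R5→F4 4·12=48, R6→F1 3·25=75. Service 653; fixed 34; total 687.
Proposal Y: {F1, F2}: R1→F1 5·19=95, R2→F1 5·14=70, R3→F2 8·25=200, R4→F1 10·9=90, R5→F1 6·12=72, R6→F1 3·25=75. Service 602; fixed 32; total 634.
Difference: |687 − 634| = 53.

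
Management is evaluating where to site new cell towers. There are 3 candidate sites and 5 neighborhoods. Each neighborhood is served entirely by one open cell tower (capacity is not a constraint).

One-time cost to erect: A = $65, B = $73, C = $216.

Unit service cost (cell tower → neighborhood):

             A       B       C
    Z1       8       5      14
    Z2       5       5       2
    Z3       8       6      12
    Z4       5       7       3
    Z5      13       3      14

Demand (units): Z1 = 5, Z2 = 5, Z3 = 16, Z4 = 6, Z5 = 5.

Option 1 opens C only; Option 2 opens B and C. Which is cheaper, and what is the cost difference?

Option 2 is cheaper by 123.

Option 1: {C}: Z1→C 14·5=70, Z2→C 2·5=10, Z3→C 12·16=192, Z4→C 3·6=18, Z5→C 14·5=70. Service 360; fixed 216; total 576.
Option 2: {B, C}: Z1→B 5·5=25, Z2→C 2·5=10, Z3→B 6·16=96, Z4→C 3·6=18, Z5→B 3·5=15. Service 164; fixed 289; total 453.
Difference: |576 − 453| = 123.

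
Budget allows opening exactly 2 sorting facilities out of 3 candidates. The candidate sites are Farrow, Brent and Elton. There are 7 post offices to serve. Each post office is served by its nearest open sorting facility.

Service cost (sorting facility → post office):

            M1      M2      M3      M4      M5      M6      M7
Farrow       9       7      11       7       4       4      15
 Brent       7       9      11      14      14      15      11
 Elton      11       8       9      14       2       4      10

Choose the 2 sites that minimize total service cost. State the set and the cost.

With exactly 2 open, each post office uses its cheapest among the chosen.
{Farrow, Elton}: M1→Farrow 9, M2→Farrow 7, M3→Elton 9, M4→Farrow 7, M5→Elton 2, M6→Farrow 4, M7→Elton 10. Service cost 48.
{Farrow, Brent}: service cost 51
{Brent, Elton}: service cost 54
Among all 3 size-2 choices, {Farrow, Elton} is lowest.

Choose Farrow and Elton; total service cost 48.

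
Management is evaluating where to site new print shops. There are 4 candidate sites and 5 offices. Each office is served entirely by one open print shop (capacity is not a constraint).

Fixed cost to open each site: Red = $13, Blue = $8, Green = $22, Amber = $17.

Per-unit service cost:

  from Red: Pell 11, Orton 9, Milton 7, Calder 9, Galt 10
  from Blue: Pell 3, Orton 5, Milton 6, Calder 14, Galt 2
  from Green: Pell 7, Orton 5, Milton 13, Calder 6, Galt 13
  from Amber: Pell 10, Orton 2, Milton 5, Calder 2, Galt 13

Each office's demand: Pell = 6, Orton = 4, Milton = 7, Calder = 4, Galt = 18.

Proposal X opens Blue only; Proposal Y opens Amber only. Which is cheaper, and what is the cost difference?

Proposal X: {Blue}: Pell→Blue 3·6=18, Orton→Blue 5·4=20, Milton→Blue 6·7=42, Calder→Blue 14·4=56, Galt→Blue 2·18=36. Service 172; fixed 8; total 180.
Proposal Y: {Amber}: Pell→Amber 10·6=60, Orton→Amber 2·4=8, Milton→Amber 5·7=35, Calder→Amber 2·4=8, Galt→Amber 13·18=234. Service 345; fixed 17; total 362.
Difference: |180 − 362| = 182.

Proposal X is cheaper by 182.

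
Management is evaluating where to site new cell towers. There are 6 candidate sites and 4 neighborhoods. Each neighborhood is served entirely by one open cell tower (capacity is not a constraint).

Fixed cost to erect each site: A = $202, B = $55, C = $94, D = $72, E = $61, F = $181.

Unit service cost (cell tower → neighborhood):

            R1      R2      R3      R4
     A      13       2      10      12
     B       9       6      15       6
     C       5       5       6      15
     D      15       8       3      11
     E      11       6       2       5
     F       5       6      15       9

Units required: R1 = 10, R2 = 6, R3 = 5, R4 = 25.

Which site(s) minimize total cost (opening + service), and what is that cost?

For any fixed open set, each neighborhood goes to its cheapest open site; total = fixed + service.
{E}: R1→E 11·10=110, R2→E 6·6=36, R3→E 2·5=10, R4→E 5·25=125. Service 281; fixed 61; total 342.
{C, E}: R1→C 5·10=50, R2→C 5·6=30, R3→E 2·5=10, R4→E 5·25=125. Service 215; fixed 155; total 370.
{B, E}: R1→B 9·10=90, R2→B 6·6=36, R3→E 2·5=10, R4→E 5·25=125. Service 261; fixed 116; total 377.
{A, B, C, D, E, F}: service 197 + fixed 665 = 862
No other subset beats 342.

Open E only; minimum total cost 342.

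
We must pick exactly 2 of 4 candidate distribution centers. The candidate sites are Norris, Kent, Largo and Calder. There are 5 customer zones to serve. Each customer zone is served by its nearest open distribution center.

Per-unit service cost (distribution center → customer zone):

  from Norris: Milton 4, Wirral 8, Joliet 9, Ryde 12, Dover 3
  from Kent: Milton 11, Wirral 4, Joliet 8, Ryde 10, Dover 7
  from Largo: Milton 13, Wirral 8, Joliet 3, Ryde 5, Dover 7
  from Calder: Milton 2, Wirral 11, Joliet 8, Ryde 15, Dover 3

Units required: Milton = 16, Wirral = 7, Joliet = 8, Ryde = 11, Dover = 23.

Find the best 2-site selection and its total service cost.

With exactly 2 open, each customer zone uses its cheapest among the chosen.
{Largo, Calder}: Milton→Calder 2·16=32, Wirral→Largo 8·7=56, Joliet→Largo 3·8=24, Ryde→Largo 5·11=55, Dover→Calder 3·23=69. Service cost 236.
{Norris, Largo}: service cost 268
{Kent, Calder}: service cost 303
Among all 6 size-2 choices, {Largo, Calder} is lowest.

Choose Largo and Calder; total service cost 236.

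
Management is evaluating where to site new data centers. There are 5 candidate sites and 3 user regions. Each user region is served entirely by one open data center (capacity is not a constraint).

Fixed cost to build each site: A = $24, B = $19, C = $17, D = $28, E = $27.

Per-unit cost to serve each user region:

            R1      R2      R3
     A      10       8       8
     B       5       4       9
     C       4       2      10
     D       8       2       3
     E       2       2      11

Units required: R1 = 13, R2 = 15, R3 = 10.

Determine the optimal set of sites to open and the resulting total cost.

Open D and E; minimum total cost 141.

For any fixed open set, each user region goes to its cheapest open site; total = fixed + service.
{D, E}: R1→E 2·13=26, R2→D 2·15=30, R3→D 3·10=30. Service 86; fixed 55; total 141.
{C, D}: R1→C 4·13=52, R2→C 2·15=30, R3→D 3·10=30. Service 112; fixed 45; total 157.
{C, D, E}: R1→E 2·13=26, R2→C 2·15=30, R3→D 3·10=30. Service 86; fixed 72; total 158.
{A, B, C, D, E}: service 86 + fixed 115 = 201
No other subset beats 141.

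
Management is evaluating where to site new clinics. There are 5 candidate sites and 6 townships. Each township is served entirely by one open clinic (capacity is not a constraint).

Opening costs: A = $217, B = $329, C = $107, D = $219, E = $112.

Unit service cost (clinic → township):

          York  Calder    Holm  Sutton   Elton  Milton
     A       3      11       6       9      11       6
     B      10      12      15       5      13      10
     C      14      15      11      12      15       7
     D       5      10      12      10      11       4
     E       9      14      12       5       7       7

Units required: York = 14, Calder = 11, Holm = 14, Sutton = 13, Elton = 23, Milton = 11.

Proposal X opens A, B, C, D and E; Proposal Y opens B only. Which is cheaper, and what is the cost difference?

Proposal Y is cheaper by 205.

Proposal X: {A, B, C, D, E}: York→A 3·14=42, Calder→D 10·11=110, Holm→A 6·14=84, Sutton→B 5·13=65, Elton→E 7·23=161, Milton→D 4·11=44. Service 506; fixed 984; total 1490.
Proposal Y: {B}: York→B 10·14=140, Calder→B 12·11=132, Holm→B 15·14=210, Sutton→B 5·13=65, Elton→B 13·23=299, Milton→B 10·11=110. Service 956; fixed 329; total 1285.
Difference: |1490 − 1285| = 205.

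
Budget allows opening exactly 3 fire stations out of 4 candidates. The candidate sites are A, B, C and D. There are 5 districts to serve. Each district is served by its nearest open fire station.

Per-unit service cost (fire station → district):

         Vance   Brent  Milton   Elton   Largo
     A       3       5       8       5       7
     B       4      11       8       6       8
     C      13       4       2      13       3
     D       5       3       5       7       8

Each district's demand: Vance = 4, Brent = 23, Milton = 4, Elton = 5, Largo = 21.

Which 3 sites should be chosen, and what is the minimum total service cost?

Choose A, C and D; total service cost 177.

With exactly 3 open, each district uses its cheapest among the chosen.
{A, C, D}: Vance→A 3·4=12, Brent→D 3·23=69, Milton→C 2·4=8, Elton→A 5·5=25, Largo→C 3·21=63. Service cost 177.
{B, C, D}: service cost 186
{A, B, C}: service cost 200
Among all 4 size-3 choices, {A, C, D} is lowest.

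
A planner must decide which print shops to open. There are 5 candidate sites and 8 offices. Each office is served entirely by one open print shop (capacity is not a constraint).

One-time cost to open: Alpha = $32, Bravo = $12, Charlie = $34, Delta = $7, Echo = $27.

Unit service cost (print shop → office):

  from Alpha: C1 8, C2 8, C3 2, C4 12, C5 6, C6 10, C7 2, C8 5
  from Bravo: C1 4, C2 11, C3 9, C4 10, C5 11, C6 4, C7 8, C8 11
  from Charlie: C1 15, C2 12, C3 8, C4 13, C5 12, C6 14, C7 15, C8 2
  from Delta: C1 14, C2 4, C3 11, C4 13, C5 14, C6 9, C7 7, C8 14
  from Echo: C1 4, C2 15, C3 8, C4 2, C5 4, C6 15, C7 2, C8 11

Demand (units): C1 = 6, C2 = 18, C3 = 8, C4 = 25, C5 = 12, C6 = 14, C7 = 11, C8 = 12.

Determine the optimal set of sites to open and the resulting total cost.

Open Alpha, Bravo, Charlie, Delta and Echo; minimum total cost 424.

For any fixed open set, each office goes to its cheapest open site; total = fixed + service.
{Alpha, Bravo, Charlie, Delta, Echo}: C1→Bravo 4·6=24, C2→Delta 4·18=72, C3→Alpha 2·8=16, C4→Echo 2·25=50, C5→Echo 4·12=48, C6→Bravo 4·14=56, C7→Alpha 2·11=22, C8→Charlie 2·12=24. Service 312; fixed 112; total 424.
{Alpha, Bravo, Delta, Echo}: service 348 + fixed 78 = 426
{Bravo, Charlie, Delta, Echo}: C1→Bravo 4·6=24, C2→Delta 4·18=72, C3→Charlie 8·8=64, C4→Echo 2·25=50, C5→Echo 4·12=48, C6→Bravo 4·14=56, C7→Echo 2·11=22, C8→Charlie 2·12=24. Service 360; fixed 80; total 440.
{Delta}: C1→Delta 14·6=84, C2→Delta 4·18=72, C3→Delta 11·8=88, C4→Delta 13·25=325, C5→Delta 14·12=168, C6→Delta 9·14=126, C7→Delta 7·11=77, C8→Delta 14·12=168. Service 1108; fixed 7; total 1115.
No other subset beats 424.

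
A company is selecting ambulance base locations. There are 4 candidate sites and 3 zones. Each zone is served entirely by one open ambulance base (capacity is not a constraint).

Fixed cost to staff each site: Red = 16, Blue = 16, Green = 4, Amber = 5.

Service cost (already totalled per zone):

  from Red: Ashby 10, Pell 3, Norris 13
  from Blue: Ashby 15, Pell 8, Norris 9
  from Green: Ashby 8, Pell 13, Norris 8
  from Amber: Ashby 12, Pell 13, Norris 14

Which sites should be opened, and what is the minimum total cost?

For any fixed open set, each zone goes to its cheapest open site; total = fixed + service.
{Green}: Ashby→Green 8, Pell→Green 13, Norris→Green 8. Service 29; fixed 4; total 33.
{Green, Amber}: Ashby→Green 8, Pell→Green 13, Norris→Green 8. Service 29; fixed 9; total 38.
{Red, Green}: service 19 + fixed 20 = 39
{Red, Blue, Green, Amber}: Ashby→Green 8, Pell→Red 3, Norris→Green 8. Service 19; fixed 41; total 60.
(All 15 nonempty subsets were checked; Green only is lowest.)

Open Green only; minimum total cost 33.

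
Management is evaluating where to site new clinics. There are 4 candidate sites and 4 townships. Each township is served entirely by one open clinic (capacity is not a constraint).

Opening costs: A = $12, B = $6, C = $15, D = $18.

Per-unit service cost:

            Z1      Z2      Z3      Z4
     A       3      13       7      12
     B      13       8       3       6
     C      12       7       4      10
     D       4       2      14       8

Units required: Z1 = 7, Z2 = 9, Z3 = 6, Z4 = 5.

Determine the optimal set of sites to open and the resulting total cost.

Open B and D; minimum total cost 118.

For any fixed open set, each township goes to its cheapest open site; total = fixed + service.
{B, D}: Z1→D 4·7=28, Z2→D 2·9=18, Z3→B 3·6=18, Z4→B 6·5=30. Service 94; fixed 24; total 118.
{A, B, D}: Z1→A 3·7=21, Z2→D 2·9=18, Z3→B 3·6=18, Z4→B 6·5=30. Service 87; fixed 36; total 123.
{B, C, D}: service 94 + fixed 39 = 133
{A, B, C, D}: service 87 + fixed 51 = 138
No other subset beats 118.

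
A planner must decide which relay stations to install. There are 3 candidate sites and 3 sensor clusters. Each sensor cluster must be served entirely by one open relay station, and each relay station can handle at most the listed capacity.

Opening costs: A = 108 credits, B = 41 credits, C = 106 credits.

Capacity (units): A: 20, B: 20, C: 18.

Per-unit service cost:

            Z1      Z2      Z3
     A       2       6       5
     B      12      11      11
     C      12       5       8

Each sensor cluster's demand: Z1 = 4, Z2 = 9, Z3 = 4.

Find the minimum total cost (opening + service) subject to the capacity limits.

Minimum total cost: 190

Open {A}: Z1→A 2·4=8, Z2→A 6·9=54, Z3→A 5·4=20.
Loads: A carries 17/20. Service 82; fixed 108; total 190.
Next best feasible plan costs 231.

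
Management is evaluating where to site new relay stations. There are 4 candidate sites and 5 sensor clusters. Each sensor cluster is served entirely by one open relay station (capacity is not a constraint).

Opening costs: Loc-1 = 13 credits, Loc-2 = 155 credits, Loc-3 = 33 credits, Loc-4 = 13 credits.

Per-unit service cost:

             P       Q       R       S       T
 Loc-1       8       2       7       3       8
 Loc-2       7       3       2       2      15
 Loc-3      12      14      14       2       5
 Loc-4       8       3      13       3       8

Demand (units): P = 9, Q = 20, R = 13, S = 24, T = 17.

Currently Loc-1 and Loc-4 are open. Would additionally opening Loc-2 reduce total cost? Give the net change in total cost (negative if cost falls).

No — net change +57 (cost rises by 57).

Current service cost with {Loc-1, Loc-4}: 411.
Adding Loc-2: each sensor cluster re-picks its cheapest; new service cost 313, saving 98.
Extra fixed cost: 155. Net change = 155 − 98 = 57.
(Totals: 437 → 494.)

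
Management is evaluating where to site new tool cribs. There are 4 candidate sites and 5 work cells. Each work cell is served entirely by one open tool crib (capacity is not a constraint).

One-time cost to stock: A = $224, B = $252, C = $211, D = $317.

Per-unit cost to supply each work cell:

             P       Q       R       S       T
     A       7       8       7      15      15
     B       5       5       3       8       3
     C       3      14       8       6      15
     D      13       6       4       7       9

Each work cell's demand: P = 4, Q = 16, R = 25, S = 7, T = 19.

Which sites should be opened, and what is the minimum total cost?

For any fixed open set, each work cell goes to its cheapest open site; total = fixed + service.
{B}: P→B 5·4=20, Q→B 5·16=80, R→B 3·25=75, S→B 8·7=56, T→B 3·19=57. Service 288; fixed 252; total 540.
{B, C}: service 266 + fixed 463 = 729
{A, B}: P→B 5·4=20, Q→B 5·16=80, R→B 3·25=75, S→B 8·7=56, T→B 3·19=57. Service 288; fixed 476; total 764.
{A, B, C, D}: service 266 + fixed 1004 = 1270
(All 15 nonempty subsets were checked; B only is lowest.)

Open B only; minimum total cost 540.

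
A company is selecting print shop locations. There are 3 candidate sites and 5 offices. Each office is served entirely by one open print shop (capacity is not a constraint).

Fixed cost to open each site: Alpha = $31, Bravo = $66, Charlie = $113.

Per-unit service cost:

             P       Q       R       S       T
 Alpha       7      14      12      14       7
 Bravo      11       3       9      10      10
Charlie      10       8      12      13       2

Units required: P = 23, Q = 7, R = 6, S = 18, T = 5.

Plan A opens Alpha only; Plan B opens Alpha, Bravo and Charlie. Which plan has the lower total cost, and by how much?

Plan A: {Alpha}: P→Alpha 7·23=161, Q→Alpha 14·7=98, R→Alpha 12·6=72, S→Alpha 14·18=252, T→Alpha 7·5=35. Service 618; fixed 31; total 649.
Plan B: {Alpha, Bravo, Charlie}: P→Alpha 7·23=161, Q→Bravo 3·7=21, R→Bravo 9·6=54, S→Bravo 10·18=180, T→Charlie 2·5=10. Service 426; fixed 210; total 636.
Difference: |649 − 636| = 13.

Plan B is cheaper by 13.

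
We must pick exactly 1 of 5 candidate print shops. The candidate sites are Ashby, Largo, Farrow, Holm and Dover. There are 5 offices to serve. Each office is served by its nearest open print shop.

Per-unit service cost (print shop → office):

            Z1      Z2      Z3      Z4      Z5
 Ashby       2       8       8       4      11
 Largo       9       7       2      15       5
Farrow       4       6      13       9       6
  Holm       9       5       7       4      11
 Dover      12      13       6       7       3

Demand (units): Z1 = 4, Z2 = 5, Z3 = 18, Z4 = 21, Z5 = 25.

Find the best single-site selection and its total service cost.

Choose Dover only; total service cost 443.

With exactly 1 open, each office uses its cheapest among the chosen.
{Dover}: Z1→Dover 12·4=48, Z2→Dover 13·5=65, Z3→Dover 6·18=108, Z4→Dover 7·21=147, Z5→Dover 3·25=75. Service cost 443.
{Holm}: service cost 546
{Largo}: service cost 547
Among all 5 size-1 choices, {Dover} is lowest.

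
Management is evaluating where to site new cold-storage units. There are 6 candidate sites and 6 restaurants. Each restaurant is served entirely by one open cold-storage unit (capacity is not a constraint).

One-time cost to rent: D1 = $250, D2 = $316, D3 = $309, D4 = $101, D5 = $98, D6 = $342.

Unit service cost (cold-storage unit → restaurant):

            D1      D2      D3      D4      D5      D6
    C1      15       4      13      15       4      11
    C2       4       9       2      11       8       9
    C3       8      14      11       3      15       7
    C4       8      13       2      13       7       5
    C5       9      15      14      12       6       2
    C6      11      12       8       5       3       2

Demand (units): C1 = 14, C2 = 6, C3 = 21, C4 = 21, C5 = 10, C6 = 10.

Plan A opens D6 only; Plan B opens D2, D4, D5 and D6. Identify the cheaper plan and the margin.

Plan A: {D6}: C1→D6 11·14=154, C2→D6 9·6=54, C3→D6 7·21=147, C4→D6 5·21=105, C5→D6 2·10=20, C6→D6 2·10=20. Service 500; fixed 342; total 842.
Plan B: {D2, D4, D5, D6}: C1→D2 4·14=56, C2→D5 8·6=48, C3→D4 3·21=63, C4→D6 5·21=105, C5→D6 2·10=20, C6→D6 2·10=20. Service 312; fixed 857; total 1169.
Difference: |842 − 1169| = 327.

Plan A is cheaper by 327.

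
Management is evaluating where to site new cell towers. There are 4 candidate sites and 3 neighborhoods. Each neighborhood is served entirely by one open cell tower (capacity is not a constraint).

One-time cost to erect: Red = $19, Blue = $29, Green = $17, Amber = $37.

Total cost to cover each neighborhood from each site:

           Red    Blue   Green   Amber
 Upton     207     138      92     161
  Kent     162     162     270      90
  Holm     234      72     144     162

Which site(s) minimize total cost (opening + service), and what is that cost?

Open Blue, Green and Amber; minimum total cost 337.

For any fixed open set, each neighborhood goes to its cheapest open site; total = fixed + service.
{Blue, Green, Amber}: Upton→Green 92, Kent→Amber 90, Holm→Blue 72. Service 254; fixed 83; total 337.
{Red, Blue, Green, Amber}: Upton→Green 92, Kent→Amber 90, Holm→Blue 72. Service 254; fixed 102; total 356.
{Blue, Amber}: Upton→Blue 138, Kent→Amber 90, Holm→Blue 72. Service 300; fixed 66; total 366.
{Green}: service 506 + fixed 17 = 523
No other subset beats 337.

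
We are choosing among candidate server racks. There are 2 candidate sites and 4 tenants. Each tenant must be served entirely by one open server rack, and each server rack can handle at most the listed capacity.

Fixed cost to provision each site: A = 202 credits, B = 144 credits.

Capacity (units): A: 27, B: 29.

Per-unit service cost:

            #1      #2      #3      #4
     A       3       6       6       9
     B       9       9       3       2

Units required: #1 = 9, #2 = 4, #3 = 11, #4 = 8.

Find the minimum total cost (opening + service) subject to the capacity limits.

Minimum total cost: 446

Open {A, B}: #1→A 3·9=27, #2→A 6·4=24, #3→B 3·11=33, #4→B 2·8=16.
Loads: A carries 13/27, B carries 19/29. Service 100; fixed 346; total 446.
Next best feasible plan costs 458.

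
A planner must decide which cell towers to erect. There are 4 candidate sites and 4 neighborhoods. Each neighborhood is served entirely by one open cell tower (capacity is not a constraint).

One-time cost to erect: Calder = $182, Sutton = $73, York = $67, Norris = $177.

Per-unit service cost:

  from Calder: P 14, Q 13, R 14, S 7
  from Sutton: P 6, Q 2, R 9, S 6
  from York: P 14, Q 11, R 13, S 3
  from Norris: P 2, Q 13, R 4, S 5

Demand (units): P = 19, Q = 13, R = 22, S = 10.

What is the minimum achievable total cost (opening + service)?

Minimum total cost: 452

For any fixed open set, each neighborhood goes to its cheapest open site; total = fixed + service.
{Sutton, Norris}: P→Norris 2·19=38, Q→Sutton 2·13=26, R→Norris 4·22=88, S→Norris 5·10=50. Service 202; fixed 250; total 452.
{Sutton}: P→Sutton 6·19=114, Q→Sutton 2·13=26, R→Sutton 9·22=198, S→Sutton 6·10=60. Service 398; fixed 73; total 471.
{Sutton, York, Norris}: P→Norris 2·19=38, Q→Sutton 2·13=26, R→Norris 4·22=88, S→York 3·10=30. Service 182; fixed 317; total 499.
{Calder, Sutton, York, Norris}: service 182 + fixed 499 = 681
No other subset beats 452.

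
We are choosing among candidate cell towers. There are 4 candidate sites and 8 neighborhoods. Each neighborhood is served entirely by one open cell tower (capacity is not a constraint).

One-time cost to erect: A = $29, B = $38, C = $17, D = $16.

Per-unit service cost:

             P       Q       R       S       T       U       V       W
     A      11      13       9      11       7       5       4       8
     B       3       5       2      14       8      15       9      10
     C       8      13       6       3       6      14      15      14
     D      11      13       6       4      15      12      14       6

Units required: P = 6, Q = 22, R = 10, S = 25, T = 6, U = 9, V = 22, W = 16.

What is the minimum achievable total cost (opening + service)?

For any fixed open set, each neighborhood goes to its cheapest open site; total = fixed + service.
{A, B, C, D}: P→B 3·6=18, Q→B 5·22=110, R→B 2·10=20, S→C 3·25=75, T→C 6·6=36, U→A 5·9=45, V→A 4·22=88, W→D 6·16=96. Service 488; fixed 100; total 588.
{A, B, D}: service 519 + fixed 83 = 602
{A, B, C}: service 520 + fixed 84 = 604
{D}: service 1114 + fixed 16 = 1130
No other subset beats 588.

Minimum total cost: 588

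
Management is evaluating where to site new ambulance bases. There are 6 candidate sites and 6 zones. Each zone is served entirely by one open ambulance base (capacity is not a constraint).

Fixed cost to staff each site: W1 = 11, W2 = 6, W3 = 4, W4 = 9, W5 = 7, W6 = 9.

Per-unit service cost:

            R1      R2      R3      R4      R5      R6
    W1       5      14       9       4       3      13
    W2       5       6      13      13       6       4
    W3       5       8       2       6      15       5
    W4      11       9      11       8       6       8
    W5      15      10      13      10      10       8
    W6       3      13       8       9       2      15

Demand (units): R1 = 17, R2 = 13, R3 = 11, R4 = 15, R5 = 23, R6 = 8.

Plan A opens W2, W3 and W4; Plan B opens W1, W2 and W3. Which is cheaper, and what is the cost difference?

Plan A: {W2, W3, W4}: R1→W2 5·17=85, R2→W2 6·13=78, R3→W3 2·11=22, R4→W3 6·15=90, R5→W2 6·23=138, R6→W2 4·8=32. Service 445; fixed 19; total 464.
Plan B: {W1, W2, W3}: R1→W1 5·17=85, R2→W2 6·13=78, R3→W3 2·11=22, R4→W1 4·15=60, R5→W1 3·23=69, R6→W2 4·8=32. Service 346; fixed 21; total 367.
Difference: |464 − 367| = 97.

Plan B is cheaper by 97.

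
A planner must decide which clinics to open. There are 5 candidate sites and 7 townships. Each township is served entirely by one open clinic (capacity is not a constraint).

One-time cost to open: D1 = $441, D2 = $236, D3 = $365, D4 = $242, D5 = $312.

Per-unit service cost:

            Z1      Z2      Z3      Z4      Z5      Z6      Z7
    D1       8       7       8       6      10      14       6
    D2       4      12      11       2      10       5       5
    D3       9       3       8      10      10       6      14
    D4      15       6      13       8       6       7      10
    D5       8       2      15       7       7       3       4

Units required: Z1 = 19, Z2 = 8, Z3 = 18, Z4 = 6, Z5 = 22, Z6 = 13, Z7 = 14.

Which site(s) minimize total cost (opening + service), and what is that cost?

Open D2 only; minimum total cost 973.

For any fixed open set, each township goes to its cheapest open site; total = fixed + service.
{D2}: Z1→D2 4·19=76, Z2→D2 12·8=96, Z3→D2 11·18=198, Z4→D2 2·6=12, Z5→D2 10·22=220, Z6→D2 5·13=65, Z7→D2 5·14=70. Service 737; fixed 236; total 973.
{D5}: service 729 + fixed 312 = 1041
{D2, D4}: Z1→D2 4·19=76, Z2→D4 6·8=48, Z3→D2 11·18=198, Z4→D2 2·6=12, Z5→D4 6·22=132, Z6→D2 5·13=65, Z7→D2 5·14=70. Service 601; fixed 478; total 1079.
{D1, D2, D3, D4, D5}: service 475 + fixed 1596 = 2071
No other subset beats 973.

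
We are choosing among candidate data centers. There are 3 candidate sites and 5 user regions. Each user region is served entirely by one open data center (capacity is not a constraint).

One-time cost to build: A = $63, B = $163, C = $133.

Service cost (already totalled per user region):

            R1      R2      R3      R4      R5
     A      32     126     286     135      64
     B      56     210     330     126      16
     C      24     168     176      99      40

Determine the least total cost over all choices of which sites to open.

Minimum total cost: 640

For any fixed open set, each user region goes to its cheapest open site; total = fixed + service.
{C}: R1→C 24, R2→C 168, R3→C 176, R4→C 99, R5→C 40. Service 507; fixed 133; total 640.
{A, C}: R1→C 24, R2→A 126, R3→C 176, R4→C 99, R5→C 40. Service 465; fixed 196; total 661.
{A}: service 643 + fixed 63 = 706
{A, B, C}: R1→C 24, R2→A 126, R3→C 176, R4→C 99, R5→B 16. Service 441; fixed 359; total 800.
No other subset beats 640.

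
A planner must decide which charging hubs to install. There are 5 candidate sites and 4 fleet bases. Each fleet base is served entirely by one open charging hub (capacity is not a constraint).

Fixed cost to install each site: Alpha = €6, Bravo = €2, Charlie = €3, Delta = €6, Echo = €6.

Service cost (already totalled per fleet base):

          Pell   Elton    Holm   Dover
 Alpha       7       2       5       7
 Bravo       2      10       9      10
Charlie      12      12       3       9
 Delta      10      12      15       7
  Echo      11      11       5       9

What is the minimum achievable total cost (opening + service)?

For any fixed open set, each fleet base goes to its cheapest open site; total = fixed + service.
{Alpha, Bravo}: Pell→Bravo 2, Elton→Alpha 2, Holm→Alpha 5, Dover→Alpha 7. Service 16; fixed 8; total 24.
{Alpha, Bravo, Charlie}: service 14 + fixed 11 = 25
{Alpha}: service 21 + fixed 6 = 27
{Alpha, Bravo, Charlie, Delta, Echo}: service 14 + fixed 23 = 37
No other subset beats 24.

Minimum total cost: 24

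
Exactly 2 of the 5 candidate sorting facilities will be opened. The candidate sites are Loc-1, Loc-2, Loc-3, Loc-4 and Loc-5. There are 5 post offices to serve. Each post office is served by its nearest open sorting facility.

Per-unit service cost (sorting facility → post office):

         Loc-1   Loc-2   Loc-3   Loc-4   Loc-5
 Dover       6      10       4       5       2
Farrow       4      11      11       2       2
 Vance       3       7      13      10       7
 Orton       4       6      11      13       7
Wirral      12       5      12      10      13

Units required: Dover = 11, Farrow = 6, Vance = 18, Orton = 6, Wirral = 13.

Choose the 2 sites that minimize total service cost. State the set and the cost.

Choose Loc-1 and Loc-2; total service cost 233.

With exactly 2 open, each post office uses its cheapest among the chosen.
{Loc-1, Loc-2}: Dover→Loc-1 6·11=66, Farrow→Loc-1 4·6=24, Vance→Loc-1 3·18=54, Orton→Loc-1 4·6=24, Wirral→Loc-2 5·13=65. Service cost 233.
{Loc-2, Loc-5}: service cost 261
{Loc-1, Loc-5}: service cost 268
Among all 10 size-2 choices, {Loc-1, Loc-2} is lowest.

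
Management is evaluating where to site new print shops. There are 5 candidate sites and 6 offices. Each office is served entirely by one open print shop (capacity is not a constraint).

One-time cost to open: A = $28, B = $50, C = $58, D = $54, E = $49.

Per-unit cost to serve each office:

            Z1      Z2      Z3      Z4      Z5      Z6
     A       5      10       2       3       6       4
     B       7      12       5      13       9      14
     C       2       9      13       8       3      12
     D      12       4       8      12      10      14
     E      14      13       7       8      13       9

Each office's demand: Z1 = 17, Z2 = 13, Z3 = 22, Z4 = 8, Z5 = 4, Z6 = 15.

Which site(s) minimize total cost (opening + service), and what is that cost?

For any fixed open set, each office goes to its cheapest open site; total = fixed + service.
{A, C, D}: Z1→C 2·17=34, Z2→D 4·13=52, Z3→A 2·22=44, Z4→A 3·8=24, Z5→C 3·4=12, Z6→A 4·15=60. Service 226; fixed 140; total 366.
{A, D}: Z1→A 5·17=85, Z2→D 4·13=52, Z3→A 2·22=44, Z4→A 3·8=24, Z5→A 6·4=24, Z6→A 4·15=60. Service 289; fixed 82; total 371.
{A, C}: Z1→C 2·17=34, Z2→C 9·13=117, Z3→A 2·22=44, Z4→A 3·8=24, Z5→C 3·4=12, Z6→A 4·15=60. Service 291; fixed 86; total 377.
{A, B, C, D, E}: service 226 + fixed 239 = 465
No other subset beats 366.

Open A, C and D; minimum total cost 366.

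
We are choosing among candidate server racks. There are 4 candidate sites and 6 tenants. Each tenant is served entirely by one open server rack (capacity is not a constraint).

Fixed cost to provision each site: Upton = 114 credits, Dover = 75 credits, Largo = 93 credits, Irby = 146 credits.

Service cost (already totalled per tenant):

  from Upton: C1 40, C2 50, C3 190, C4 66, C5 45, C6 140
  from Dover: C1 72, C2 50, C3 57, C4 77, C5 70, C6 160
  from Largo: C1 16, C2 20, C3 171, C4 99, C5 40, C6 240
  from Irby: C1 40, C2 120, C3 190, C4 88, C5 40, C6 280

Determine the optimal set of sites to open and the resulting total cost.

For any fixed open set, each tenant goes to its cheapest open site; total = fixed + service.
{Dover, Largo}: C1→Largo 16, C2→Largo 20, C3→Dover 57, C4→Dover 77, C5→Largo 40, C6→Dover 160. Service 370; fixed 168; total 538.
{Dover}: service 486 + fixed 75 = 561
{Upton, Dover}: C1→Upton 40, C2→Upton 50, C3→Dover 57, C4→Upton 66, C5→Upton 45, C6→Upton 140. Service 398; fixed 189; total 587.
{Upton, Dover, Largo, Irby}: service 339 + fixed 428 = 767
No other subset beats 538.

Open Dover and Largo; minimum total cost 538.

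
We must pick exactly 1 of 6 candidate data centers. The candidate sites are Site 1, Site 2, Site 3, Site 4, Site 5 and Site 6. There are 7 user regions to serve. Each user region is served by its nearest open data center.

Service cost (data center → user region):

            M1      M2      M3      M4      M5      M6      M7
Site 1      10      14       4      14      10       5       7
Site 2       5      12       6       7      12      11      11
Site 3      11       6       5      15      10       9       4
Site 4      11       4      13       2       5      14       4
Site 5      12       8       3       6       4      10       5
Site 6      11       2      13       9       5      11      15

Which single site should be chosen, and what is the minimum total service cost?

Choose Site 5 only; total service cost 48.

With exactly 1 open, each user region uses its cheapest among the chosen.
{Site 5}: M1→Site 5 12, M2→Site 5 8, M3→Site 5 3, M4→Site 5 6, M5→Site 5 4, M6→Site 5 10, M7→Site 5 5. Service cost 48.
{Site 4}: service cost 53
{Site 3}: service cost 60
Among all 6 size-1 choices, {Site 5} is lowest.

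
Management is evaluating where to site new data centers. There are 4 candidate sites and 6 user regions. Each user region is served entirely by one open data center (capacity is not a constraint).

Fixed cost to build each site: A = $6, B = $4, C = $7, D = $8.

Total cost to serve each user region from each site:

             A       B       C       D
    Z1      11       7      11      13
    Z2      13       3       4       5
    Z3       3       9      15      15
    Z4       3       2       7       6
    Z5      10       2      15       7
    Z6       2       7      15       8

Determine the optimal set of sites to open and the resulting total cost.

Open A and B; minimum total cost 29.

For any fixed open set, each user region goes to its cheapest open site; total = fixed + service.
{A, B}: Z1→B 7, Z2→B 3, Z3→A 3, Z4→B 2, Z5→B 2, Z6→A 2. Service 19; fixed 10; total 29.
{B}: service 30 + fixed 4 = 34
{A, B, C}: Z1→B 7, Z2→B 3, Z3→A 3, Z4→B 2, Z5→B 2, Z6→A 2. Service 19; fixed 17; total 36.
{A, B, C, D}: Z1→B 7, Z2→B 3, Z3→A 3, Z4→B 2, Z5→B 2, Z6→A 2. Service 19; fixed 25; total 44.
No other subset beats 29.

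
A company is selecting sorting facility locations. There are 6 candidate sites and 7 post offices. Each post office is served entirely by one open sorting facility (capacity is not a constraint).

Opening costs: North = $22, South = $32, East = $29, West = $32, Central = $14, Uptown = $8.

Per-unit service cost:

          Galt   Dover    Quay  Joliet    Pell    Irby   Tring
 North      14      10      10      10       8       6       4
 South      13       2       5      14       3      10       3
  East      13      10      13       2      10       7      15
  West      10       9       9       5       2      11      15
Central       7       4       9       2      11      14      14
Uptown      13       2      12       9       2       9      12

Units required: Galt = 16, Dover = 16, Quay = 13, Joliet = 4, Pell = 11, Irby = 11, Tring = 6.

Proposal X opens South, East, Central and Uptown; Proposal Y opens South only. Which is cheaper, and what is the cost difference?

Proposal X: {South, East, Central, Uptown}: Galt→Central 7·16=112, Dover→South 2·16=32, Quay→South 5·13=65, Joliet→East 2·4=8, Pell→Uptown 2·11=22, Irby→East 7·11=77, Tring→South 3·6=18. Service 334; fixed 83; total 417.
Proposal Y: {South}: Galt→South 13·16=208, Dover→South 2·16=32, Quay→South 5·13=65, Joliet→South 14·4=56, Pell→South 3·11=33, Irby→South 10·11=110, Tring→South 3·6=18. Service 522; fixed 32; total 554.
Difference: |417 − 554| = 137.

Proposal X is cheaper by 137.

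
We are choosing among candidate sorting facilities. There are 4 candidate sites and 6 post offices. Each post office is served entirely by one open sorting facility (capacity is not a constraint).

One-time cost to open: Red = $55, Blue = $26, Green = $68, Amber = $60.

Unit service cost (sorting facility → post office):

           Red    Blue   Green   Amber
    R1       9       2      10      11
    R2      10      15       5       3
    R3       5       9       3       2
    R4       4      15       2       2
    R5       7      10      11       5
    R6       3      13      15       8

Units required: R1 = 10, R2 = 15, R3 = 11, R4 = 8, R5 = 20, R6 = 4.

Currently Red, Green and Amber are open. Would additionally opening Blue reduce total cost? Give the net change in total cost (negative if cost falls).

Current service cost with {Red, Green, Amber}: 285.
Adding Blue: each post office re-picks its cheapest; new service cost 215, saving 70.
Extra fixed cost: 26. Net change = 26 − 70 = -44.
(Totals: 468 → 424.)

Yes — net change −44 (cost falls by 44).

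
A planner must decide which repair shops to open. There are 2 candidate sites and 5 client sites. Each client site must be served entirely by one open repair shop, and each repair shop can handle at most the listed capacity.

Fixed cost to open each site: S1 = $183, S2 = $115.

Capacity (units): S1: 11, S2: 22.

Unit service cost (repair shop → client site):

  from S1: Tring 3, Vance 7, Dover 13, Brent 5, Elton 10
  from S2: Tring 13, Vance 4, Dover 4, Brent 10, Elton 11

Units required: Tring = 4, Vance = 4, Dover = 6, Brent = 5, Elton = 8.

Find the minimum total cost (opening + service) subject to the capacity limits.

Open {S1, S2}: Tring→S1 3·4=12, Vance→S2 4·4=16, Dover→S2 4·6=24, Brent→S1 5·5=25, Elton→S2 11·8=88.
Loads: S1 carries 9/11, S2 carries 18/22. Service 165; fixed 298; total 463.
Next best feasible plan costs 500.

Minimum total cost: 463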